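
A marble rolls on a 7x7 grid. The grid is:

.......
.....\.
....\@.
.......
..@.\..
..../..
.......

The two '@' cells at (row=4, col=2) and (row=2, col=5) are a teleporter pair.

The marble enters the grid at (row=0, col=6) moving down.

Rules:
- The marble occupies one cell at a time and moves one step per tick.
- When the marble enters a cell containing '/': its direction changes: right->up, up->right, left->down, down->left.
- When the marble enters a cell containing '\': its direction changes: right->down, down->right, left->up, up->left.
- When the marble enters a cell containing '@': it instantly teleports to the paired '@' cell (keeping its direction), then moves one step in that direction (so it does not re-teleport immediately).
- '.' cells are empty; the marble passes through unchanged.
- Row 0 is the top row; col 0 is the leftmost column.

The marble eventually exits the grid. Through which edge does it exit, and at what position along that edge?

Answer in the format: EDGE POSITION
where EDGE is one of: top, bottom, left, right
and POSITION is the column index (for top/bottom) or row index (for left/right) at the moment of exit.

Answer: bottom 6

Derivation:
Step 1: enter (0,6), '.' pass, move down to (1,6)
Step 2: enter (1,6), '.' pass, move down to (2,6)
Step 3: enter (2,6), '.' pass, move down to (3,6)
Step 4: enter (3,6), '.' pass, move down to (4,6)
Step 5: enter (4,6), '.' pass, move down to (5,6)
Step 6: enter (5,6), '.' pass, move down to (6,6)
Step 7: enter (6,6), '.' pass, move down to (7,6)
Step 8: at (7,6) — EXIT via bottom edge, pos 6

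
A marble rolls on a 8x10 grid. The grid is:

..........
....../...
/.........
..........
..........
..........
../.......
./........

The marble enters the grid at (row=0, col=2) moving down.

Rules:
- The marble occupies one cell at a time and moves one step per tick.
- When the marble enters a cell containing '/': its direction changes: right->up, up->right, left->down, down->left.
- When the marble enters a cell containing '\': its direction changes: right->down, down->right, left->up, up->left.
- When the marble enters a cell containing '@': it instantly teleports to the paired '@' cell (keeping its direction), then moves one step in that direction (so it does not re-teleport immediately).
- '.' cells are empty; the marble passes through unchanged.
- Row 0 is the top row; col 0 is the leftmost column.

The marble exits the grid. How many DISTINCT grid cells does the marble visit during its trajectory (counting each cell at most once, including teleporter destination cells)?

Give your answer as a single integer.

Answer: 9

Derivation:
Step 1: enter (0,2), '.' pass, move down to (1,2)
Step 2: enter (1,2), '.' pass, move down to (2,2)
Step 3: enter (2,2), '.' pass, move down to (3,2)
Step 4: enter (3,2), '.' pass, move down to (4,2)
Step 5: enter (4,2), '.' pass, move down to (5,2)
Step 6: enter (5,2), '.' pass, move down to (6,2)
Step 7: enter (6,2), '/' deflects down->left, move left to (6,1)
Step 8: enter (6,1), '.' pass, move left to (6,0)
Step 9: enter (6,0), '.' pass, move left to (6,-1)
Step 10: at (6,-1) — EXIT via left edge, pos 6
Distinct cells visited: 9 (path length 9)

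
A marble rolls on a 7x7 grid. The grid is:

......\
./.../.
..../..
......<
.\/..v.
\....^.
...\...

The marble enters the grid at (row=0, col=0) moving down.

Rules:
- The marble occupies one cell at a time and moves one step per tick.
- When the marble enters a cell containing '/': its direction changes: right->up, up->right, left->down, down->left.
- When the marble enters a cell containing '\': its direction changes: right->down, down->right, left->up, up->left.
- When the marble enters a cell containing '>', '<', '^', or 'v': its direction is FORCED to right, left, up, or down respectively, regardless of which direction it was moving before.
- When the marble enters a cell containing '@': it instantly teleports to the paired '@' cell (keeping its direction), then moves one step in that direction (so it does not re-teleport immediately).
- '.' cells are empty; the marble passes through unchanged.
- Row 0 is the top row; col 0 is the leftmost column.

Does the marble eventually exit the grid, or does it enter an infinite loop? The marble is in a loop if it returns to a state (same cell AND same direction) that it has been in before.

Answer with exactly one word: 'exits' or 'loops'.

Answer: loops

Derivation:
Step 1: enter (0,0), '.' pass, move down to (1,0)
Step 2: enter (1,0), '.' pass, move down to (2,0)
Step 3: enter (2,0), '.' pass, move down to (3,0)
Step 4: enter (3,0), '.' pass, move down to (4,0)
Step 5: enter (4,0), '.' pass, move down to (5,0)
Step 6: enter (5,0), '\' deflects down->right, move right to (5,1)
Step 7: enter (5,1), '.' pass, move right to (5,2)
Step 8: enter (5,2), '.' pass, move right to (5,3)
Step 9: enter (5,3), '.' pass, move right to (5,4)
Step 10: enter (5,4), '.' pass, move right to (5,5)
Step 11: enter (5,5), '^' forces right->up, move up to (4,5)
Step 12: enter (4,5), 'v' forces up->down, move down to (5,5)
Step 13: enter (5,5), '^' forces down->up, move up to (4,5)
Step 14: at (4,5) dir=up — LOOP DETECTED (seen before)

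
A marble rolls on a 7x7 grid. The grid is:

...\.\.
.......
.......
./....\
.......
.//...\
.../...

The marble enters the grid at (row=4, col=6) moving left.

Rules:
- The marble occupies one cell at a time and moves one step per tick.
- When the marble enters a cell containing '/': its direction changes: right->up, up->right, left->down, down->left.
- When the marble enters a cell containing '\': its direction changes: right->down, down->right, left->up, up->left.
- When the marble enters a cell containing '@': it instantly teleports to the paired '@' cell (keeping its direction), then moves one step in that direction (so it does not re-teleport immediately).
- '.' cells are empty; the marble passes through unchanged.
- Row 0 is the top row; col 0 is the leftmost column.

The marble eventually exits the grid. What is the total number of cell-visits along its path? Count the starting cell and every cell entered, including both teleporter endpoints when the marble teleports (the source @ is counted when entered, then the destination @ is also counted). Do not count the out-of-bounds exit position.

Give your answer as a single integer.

Step 1: enter (4,6), '.' pass, move left to (4,5)
Step 2: enter (4,5), '.' pass, move left to (4,4)
Step 3: enter (4,4), '.' pass, move left to (4,3)
Step 4: enter (4,3), '.' pass, move left to (4,2)
Step 5: enter (4,2), '.' pass, move left to (4,1)
Step 6: enter (4,1), '.' pass, move left to (4,0)
Step 7: enter (4,0), '.' pass, move left to (4,-1)
Step 8: at (4,-1) — EXIT via left edge, pos 4
Path length (cell visits): 7

Answer: 7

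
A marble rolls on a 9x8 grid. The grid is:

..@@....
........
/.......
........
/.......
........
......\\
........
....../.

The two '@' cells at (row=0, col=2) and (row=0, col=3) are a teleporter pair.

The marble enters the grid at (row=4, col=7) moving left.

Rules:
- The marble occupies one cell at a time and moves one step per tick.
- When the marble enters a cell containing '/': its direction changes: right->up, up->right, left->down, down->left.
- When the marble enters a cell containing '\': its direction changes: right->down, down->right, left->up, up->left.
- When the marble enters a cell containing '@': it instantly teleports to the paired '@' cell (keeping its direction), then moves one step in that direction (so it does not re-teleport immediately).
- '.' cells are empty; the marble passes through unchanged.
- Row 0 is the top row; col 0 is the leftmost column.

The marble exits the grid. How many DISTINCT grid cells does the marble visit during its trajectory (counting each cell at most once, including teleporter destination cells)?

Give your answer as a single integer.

Answer: 12

Derivation:
Step 1: enter (4,7), '.' pass, move left to (4,6)
Step 2: enter (4,6), '.' pass, move left to (4,5)
Step 3: enter (4,5), '.' pass, move left to (4,4)
Step 4: enter (4,4), '.' pass, move left to (4,3)
Step 5: enter (4,3), '.' pass, move left to (4,2)
Step 6: enter (4,2), '.' pass, move left to (4,1)
Step 7: enter (4,1), '.' pass, move left to (4,0)
Step 8: enter (4,0), '/' deflects left->down, move down to (5,0)
Step 9: enter (5,0), '.' pass, move down to (6,0)
Step 10: enter (6,0), '.' pass, move down to (7,0)
Step 11: enter (7,0), '.' pass, move down to (8,0)
Step 12: enter (8,0), '.' pass, move down to (9,0)
Step 13: at (9,0) — EXIT via bottom edge, pos 0
Distinct cells visited: 12 (path length 12)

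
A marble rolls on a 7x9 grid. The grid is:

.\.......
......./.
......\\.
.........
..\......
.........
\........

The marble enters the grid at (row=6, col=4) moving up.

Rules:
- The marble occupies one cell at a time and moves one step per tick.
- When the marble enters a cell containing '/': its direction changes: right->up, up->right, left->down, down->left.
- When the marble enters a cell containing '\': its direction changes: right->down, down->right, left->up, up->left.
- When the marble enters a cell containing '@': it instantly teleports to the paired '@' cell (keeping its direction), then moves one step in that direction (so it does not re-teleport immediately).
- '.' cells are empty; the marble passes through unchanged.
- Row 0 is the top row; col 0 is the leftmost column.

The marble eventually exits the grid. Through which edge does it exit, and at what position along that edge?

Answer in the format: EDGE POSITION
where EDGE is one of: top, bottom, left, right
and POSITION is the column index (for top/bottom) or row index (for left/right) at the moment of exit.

Answer: top 4

Derivation:
Step 1: enter (6,4), '.' pass, move up to (5,4)
Step 2: enter (5,4), '.' pass, move up to (4,4)
Step 3: enter (4,4), '.' pass, move up to (3,4)
Step 4: enter (3,4), '.' pass, move up to (2,4)
Step 5: enter (2,4), '.' pass, move up to (1,4)
Step 6: enter (1,4), '.' pass, move up to (0,4)
Step 7: enter (0,4), '.' pass, move up to (-1,4)
Step 8: at (-1,4) — EXIT via top edge, pos 4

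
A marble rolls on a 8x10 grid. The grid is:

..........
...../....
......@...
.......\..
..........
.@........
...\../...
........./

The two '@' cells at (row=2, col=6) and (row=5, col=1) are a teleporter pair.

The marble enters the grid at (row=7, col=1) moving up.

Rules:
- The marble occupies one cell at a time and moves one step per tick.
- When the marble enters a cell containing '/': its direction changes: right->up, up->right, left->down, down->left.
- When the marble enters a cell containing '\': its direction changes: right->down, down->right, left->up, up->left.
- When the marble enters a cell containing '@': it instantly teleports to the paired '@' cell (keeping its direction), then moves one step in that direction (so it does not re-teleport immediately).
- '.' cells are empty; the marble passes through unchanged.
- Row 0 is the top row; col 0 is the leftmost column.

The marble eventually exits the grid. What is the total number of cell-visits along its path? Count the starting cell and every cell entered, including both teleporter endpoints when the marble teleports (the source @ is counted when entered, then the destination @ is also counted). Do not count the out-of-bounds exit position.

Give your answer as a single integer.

Answer: 6

Derivation:
Step 1: enter (7,1), '.' pass, move up to (6,1)
Step 2: enter (6,1), '.' pass, move up to (5,1)
Step 3: enter (5,1), '@' teleport (5,1)->(2,6), also enter (2,6), move up to (1,6)
Step 4: enter (1,6), '.' pass, move up to (0,6)
Step 5: enter (0,6), '.' pass, move up to (-1,6)
Step 6: at (-1,6) — EXIT via top edge, pos 6
Path length (cell visits): 6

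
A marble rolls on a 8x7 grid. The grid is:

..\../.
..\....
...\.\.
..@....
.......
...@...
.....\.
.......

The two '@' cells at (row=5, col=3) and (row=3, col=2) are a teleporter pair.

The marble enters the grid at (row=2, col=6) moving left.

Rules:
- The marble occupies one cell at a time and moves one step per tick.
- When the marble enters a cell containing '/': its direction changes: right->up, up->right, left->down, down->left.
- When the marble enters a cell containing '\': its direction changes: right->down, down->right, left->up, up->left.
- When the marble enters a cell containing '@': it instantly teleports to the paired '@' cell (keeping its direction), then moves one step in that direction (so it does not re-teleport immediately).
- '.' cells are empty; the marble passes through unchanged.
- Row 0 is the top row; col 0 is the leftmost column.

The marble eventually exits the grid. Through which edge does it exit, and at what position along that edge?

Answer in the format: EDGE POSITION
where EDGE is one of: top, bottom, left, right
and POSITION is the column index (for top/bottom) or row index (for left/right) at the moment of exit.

Answer: right 0

Derivation:
Step 1: enter (2,6), '.' pass, move left to (2,5)
Step 2: enter (2,5), '\' deflects left->up, move up to (1,5)
Step 3: enter (1,5), '.' pass, move up to (0,5)
Step 4: enter (0,5), '/' deflects up->right, move right to (0,6)
Step 5: enter (0,6), '.' pass, move right to (0,7)
Step 6: at (0,7) — EXIT via right edge, pos 0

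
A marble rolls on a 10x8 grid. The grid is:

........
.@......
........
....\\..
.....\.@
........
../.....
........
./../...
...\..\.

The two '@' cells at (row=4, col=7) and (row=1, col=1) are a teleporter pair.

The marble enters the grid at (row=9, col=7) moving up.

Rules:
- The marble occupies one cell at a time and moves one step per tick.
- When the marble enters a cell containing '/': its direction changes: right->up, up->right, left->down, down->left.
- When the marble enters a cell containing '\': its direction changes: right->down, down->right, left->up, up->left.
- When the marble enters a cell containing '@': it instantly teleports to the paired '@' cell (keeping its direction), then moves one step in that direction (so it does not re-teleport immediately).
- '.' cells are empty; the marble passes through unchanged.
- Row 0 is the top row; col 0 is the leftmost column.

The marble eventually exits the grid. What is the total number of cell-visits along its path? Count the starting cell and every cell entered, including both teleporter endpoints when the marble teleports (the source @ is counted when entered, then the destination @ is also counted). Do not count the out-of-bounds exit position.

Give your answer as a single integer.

Answer: 8

Derivation:
Step 1: enter (9,7), '.' pass, move up to (8,7)
Step 2: enter (8,7), '.' pass, move up to (7,7)
Step 3: enter (7,7), '.' pass, move up to (6,7)
Step 4: enter (6,7), '.' pass, move up to (5,7)
Step 5: enter (5,7), '.' pass, move up to (4,7)
Step 6: enter (4,7), '@' teleport (4,7)->(1,1), also enter (1,1), move up to (0,1)
Step 7: enter (0,1), '.' pass, move up to (-1,1)
Step 8: at (-1,1) — EXIT via top edge, pos 1
Path length (cell visits): 8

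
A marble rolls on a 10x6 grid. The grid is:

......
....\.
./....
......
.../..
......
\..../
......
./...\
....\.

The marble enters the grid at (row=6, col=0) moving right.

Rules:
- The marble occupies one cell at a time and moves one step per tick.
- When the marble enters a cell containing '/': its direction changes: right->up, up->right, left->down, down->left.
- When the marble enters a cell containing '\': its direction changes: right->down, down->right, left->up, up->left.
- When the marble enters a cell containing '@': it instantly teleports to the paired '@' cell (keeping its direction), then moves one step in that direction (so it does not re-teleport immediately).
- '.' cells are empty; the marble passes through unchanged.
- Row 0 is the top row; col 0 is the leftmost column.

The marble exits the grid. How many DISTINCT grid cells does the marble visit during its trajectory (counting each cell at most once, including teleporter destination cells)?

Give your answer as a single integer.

Answer: 4

Derivation:
Step 1: enter (6,0), '\' deflects right->down, move down to (7,0)
Step 2: enter (7,0), '.' pass, move down to (8,0)
Step 3: enter (8,0), '.' pass, move down to (9,0)
Step 4: enter (9,0), '.' pass, move down to (10,0)
Step 5: at (10,0) — EXIT via bottom edge, pos 0
Distinct cells visited: 4 (path length 4)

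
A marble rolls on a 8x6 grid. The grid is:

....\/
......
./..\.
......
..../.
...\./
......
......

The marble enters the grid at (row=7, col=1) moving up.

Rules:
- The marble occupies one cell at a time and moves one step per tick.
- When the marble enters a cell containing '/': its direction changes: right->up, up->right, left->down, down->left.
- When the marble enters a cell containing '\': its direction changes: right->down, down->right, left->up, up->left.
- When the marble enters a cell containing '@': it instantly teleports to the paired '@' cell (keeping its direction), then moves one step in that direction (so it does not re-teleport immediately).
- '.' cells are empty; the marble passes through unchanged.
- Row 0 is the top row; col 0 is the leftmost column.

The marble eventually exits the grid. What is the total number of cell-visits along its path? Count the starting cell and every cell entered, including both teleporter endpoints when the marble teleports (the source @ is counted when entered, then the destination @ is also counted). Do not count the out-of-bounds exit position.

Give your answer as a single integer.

Answer: 15

Derivation:
Step 1: enter (7,1), '.' pass, move up to (6,1)
Step 2: enter (6,1), '.' pass, move up to (5,1)
Step 3: enter (5,1), '.' pass, move up to (4,1)
Step 4: enter (4,1), '.' pass, move up to (3,1)
Step 5: enter (3,1), '.' pass, move up to (2,1)
Step 6: enter (2,1), '/' deflects up->right, move right to (2,2)
Step 7: enter (2,2), '.' pass, move right to (2,3)
Step 8: enter (2,3), '.' pass, move right to (2,4)
Step 9: enter (2,4), '\' deflects right->down, move down to (3,4)
Step 10: enter (3,4), '.' pass, move down to (4,4)
Step 11: enter (4,4), '/' deflects down->left, move left to (4,3)
Step 12: enter (4,3), '.' pass, move left to (4,2)
Step 13: enter (4,2), '.' pass, move left to (4,1)
Step 14: enter (4,1), '.' pass, move left to (4,0)
Step 15: enter (4,0), '.' pass, move left to (4,-1)
Step 16: at (4,-1) — EXIT via left edge, pos 4
Path length (cell visits): 15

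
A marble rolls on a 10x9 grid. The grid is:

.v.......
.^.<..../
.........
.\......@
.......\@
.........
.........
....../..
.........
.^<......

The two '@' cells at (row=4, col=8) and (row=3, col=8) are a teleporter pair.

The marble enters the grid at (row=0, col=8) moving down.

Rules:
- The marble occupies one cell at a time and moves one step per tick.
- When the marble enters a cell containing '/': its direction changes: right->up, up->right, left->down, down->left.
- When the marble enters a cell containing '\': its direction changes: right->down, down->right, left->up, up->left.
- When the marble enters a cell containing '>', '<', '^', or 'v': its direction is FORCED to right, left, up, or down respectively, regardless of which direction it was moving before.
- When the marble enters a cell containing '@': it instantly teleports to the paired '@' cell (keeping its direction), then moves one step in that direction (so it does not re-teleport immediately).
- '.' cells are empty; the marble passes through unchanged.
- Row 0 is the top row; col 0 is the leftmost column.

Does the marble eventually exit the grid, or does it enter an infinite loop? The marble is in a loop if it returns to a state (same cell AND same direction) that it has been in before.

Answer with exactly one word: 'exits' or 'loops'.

Step 1: enter (0,8), '.' pass, move down to (1,8)
Step 2: enter (1,8), '/' deflects down->left, move left to (1,7)
Step 3: enter (1,7), '.' pass, move left to (1,6)
Step 4: enter (1,6), '.' pass, move left to (1,5)
Step 5: enter (1,5), '.' pass, move left to (1,4)
Step 6: enter (1,4), '.' pass, move left to (1,3)
Step 7: enter (1,3), '<' forces left->left, move left to (1,2)
Step 8: enter (1,2), '.' pass, move left to (1,1)
Step 9: enter (1,1), '^' forces left->up, move up to (0,1)
Step 10: enter (0,1), 'v' forces up->down, move down to (1,1)
Step 11: enter (1,1), '^' forces down->up, move up to (0,1)
Step 12: at (0,1) dir=up — LOOP DETECTED (seen before)

Answer: loops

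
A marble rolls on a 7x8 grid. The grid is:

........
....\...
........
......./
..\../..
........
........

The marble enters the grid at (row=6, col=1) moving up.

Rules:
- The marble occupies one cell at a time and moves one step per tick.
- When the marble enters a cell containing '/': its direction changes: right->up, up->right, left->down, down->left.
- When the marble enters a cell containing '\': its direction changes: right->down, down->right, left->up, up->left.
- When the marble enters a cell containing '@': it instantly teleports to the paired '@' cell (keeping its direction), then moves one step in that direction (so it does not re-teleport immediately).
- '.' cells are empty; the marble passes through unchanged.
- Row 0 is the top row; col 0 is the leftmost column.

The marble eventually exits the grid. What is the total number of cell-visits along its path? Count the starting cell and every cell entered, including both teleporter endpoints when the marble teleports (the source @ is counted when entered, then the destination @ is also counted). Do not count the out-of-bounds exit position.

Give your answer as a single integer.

Step 1: enter (6,1), '.' pass, move up to (5,1)
Step 2: enter (5,1), '.' pass, move up to (4,1)
Step 3: enter (4,1), '.' pass, move up to (3,1)
Step 4: enter (3,1), '.' pass, move up to (2,1)
Step 5: enter (2,1), '.' pass, move up to (1,1)
Step 6: enter (1,1), '.' pass, move up to (0,1)
Step 7: enter (0,1), '.' pass, move up to (-1,1)
Step 8: at (-1,1) — EXIT via top edge, pos 1
Path length (cell visits): 7

Answer: 7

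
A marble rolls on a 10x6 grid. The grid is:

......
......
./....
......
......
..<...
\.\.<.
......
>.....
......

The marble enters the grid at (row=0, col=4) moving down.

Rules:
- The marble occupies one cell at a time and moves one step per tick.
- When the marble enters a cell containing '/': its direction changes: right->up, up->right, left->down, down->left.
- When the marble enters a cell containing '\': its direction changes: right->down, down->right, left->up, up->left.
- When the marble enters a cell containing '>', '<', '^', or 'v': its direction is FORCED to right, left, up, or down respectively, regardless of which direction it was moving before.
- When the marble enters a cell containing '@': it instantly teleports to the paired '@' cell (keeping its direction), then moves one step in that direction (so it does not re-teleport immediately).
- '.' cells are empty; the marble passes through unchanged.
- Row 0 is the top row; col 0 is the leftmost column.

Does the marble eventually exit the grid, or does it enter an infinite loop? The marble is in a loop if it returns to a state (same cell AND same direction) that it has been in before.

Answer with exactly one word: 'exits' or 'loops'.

Step 1: enter (0,4), '.' pass, move down to (1,4)
Step 2: enter (1,4), '.' pass, move down to (2,4)
Step 3: enter (2,4), '.' pass, move down to (3,4)
Step 4: enter (3,4), '.' pass, move down to (4,4)
Step 5: enter (4,4), '.' pass, move down to (5,4)
Step 6: enter (5,4), '.' pass, move down to (6,4)
Step 7: enter (6,4), '<' forces down->left, move left to (6,3)
Step 8: enter (6,3), '.' pass, move left to (6,2)
Step 9: enter (6,2), '\' deflects left->up, move up to (5,2)
Step 10: enter (5,2), '<' forces up->left, move left to (5,1)
Step 11: enter (5,1), '.' pass, move left to (5,0)
Step 12: enter (5,0), '.' pass, move left to (5,-1)
Step 13: at (5,-1) — EXIT via left edge, pos 5

Answer: exits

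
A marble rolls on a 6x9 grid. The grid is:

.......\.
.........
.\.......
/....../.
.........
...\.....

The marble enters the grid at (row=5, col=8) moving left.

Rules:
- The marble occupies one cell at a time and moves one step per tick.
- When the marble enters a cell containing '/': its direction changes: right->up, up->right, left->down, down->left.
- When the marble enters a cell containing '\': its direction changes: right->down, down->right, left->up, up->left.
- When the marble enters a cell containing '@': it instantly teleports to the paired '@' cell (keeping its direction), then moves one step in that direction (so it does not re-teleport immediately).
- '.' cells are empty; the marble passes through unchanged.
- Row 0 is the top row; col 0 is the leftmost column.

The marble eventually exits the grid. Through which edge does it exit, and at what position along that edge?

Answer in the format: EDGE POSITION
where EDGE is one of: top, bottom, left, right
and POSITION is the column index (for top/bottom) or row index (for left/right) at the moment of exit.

Step 1: enter (5,8), '.' pass, move left to (5,7)
Step 2: enter (5,7), '.' pass, move left to (5,6)
Step 3: enter (5,6), '.' pass, move left to (5,5)
Step 4: enter (5,5), '.' pass, move left to (5,4)
Step 5: enter (5,4), '.' pass, move left to (5,3)
Step 6: enter (5,3), '\' deflects left->up, move up to (4,3)
Step 7: enter (4,3), '.' pass, move up to (3,3)
Step 8: enter (3,3), '.' pass, move up to (2,3)
Step 9: enter (2,3), '.' pass, move up to (1,3)
Step 10: enter (1,3), '.' pass, move up to (0,3)
Step 11: enter (0,3), '.' pass, move up to (-1,3)
Step 12: at (-1,3) — EXIT via top edge, pos 3

Answer: top 3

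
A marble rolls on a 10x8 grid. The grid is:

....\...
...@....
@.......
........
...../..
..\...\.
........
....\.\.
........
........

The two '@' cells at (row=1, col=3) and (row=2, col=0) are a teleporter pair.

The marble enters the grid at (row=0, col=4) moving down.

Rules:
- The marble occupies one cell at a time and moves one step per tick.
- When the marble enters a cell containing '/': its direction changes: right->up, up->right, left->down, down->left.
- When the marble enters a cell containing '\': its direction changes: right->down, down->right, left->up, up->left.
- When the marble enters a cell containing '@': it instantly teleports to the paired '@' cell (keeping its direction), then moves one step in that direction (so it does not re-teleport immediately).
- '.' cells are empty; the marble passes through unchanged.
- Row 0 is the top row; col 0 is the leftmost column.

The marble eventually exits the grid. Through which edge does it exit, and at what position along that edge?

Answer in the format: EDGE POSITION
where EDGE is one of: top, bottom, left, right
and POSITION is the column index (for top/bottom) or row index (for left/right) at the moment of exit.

Step 1: enter (0,4), '\' deflects down->right, move right to (0,5)
Step 2: enter (0,5), '.' pass, move right to (0,6)
Step 3: enter (0,6), '.' pass, move right to (0,7)
Step 4: enter (0,7), '.' pass, move right to (0,8)
Step 5: at (0,8) — EXIT via right edge, pos 0

Answer: right 0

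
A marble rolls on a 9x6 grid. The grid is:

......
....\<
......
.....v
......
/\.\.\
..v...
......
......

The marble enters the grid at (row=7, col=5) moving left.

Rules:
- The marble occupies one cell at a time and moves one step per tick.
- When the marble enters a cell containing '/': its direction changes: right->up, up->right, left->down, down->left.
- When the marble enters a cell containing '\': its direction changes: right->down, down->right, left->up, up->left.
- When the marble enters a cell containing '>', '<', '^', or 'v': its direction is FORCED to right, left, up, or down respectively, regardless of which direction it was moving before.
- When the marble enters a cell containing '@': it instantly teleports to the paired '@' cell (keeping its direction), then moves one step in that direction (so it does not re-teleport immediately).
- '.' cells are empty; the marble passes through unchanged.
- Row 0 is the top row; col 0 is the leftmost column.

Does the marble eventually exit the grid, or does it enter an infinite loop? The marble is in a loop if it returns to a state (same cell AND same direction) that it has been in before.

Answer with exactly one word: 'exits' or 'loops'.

Step 1: enter (7,5), '.' pass, move left to (7,4)
Step 2: enter (7,4), '.' pass, move left to (7,3)
Step 3: enter (7,3), '.' pass, move left to (7,2)
Step 4: enter (7,2), '.' pass, move left to (7,1)
Step 5: enter (7,1), '.' pass, move left to (7,0)
Step 6: enter (7,0), '.' pass, move left to (7,-1)
Step 7: at (7,-1) — EXIT via left edge, pos 7

Answer: exits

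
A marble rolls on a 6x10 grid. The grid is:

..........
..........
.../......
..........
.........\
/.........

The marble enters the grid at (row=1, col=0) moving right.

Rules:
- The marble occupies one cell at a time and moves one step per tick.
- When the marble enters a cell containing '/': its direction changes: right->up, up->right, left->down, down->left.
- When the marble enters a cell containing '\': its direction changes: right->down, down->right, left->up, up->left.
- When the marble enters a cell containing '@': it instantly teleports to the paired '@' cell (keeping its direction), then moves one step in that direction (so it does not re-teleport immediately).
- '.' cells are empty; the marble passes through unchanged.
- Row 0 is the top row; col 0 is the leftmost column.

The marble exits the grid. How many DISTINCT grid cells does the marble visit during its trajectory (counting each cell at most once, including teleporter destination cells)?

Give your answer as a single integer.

Answer: 10

Derivation:
Step 1: enter (1,0), '.' pass, move right to (1,1)
Step 2: enter (1,1), '.' pass, move right to (1,2)
Step 3: enter (1,2), '.' pass, move right to (1,3)
Step 4: enter (1,3), '.' pass, move right to (1,4)
Step 5: enter (1,4), '.' pass, move right to (1,5)
Step 6: enter (1,5), '.' pass, move right to (1,6)
Step 7: enter (1,6), '.' pass, move right to (1,7)
Step 8: enter (1,7), '.' pass, move right to (1,8)
Step 9: enter (1,8), '.' pass, move right to (1,9)
Step 10: enter (1,9), '.' pass, move right to (1,10)
Step 11: at (1,10) — EXIT via right edge, pos 1
Distinct cells visited: 10 (path length 10)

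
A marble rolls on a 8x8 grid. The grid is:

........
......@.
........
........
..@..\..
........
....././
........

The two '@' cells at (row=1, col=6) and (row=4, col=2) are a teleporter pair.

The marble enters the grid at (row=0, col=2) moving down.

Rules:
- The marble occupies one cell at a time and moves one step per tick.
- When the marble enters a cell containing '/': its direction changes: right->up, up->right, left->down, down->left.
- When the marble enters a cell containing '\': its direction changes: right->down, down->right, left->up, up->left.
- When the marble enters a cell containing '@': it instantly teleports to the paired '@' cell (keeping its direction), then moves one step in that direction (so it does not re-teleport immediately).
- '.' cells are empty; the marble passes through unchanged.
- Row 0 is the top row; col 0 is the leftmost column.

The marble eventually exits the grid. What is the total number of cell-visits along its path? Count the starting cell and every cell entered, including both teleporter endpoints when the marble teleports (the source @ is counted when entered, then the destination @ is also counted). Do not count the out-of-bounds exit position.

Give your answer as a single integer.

Step 1: enter (0,2), '.' pass, move down to (1,2)
Step 2: enter (1,2), '.' pass, move down to (2,2)
Step 3: enter (2,2), '.' pass, move down to (3,2)
Step 4: enter (3,2), '.' pass, move down to (4,2)
Step 5: enter (4,2), '@' teleport (4,2)->(1,6), also enter (1,6), move down to (2,6)
Step 6: enter (2,6), '.' pass, move down to (3,6)
Step 7: enter (3,6), '.' pass, move down to (4,6)
Step 8: enter (4,6), '.' pass, move down to (5,6)
Step 9: enter (5,6), '.' pass, move down to (6,6)
Step 10: enter (6,6), '.' pass, move down to (7,6)
Step 11: enter (7,6), '.' pass, move down to (8,6)
Step 12: at (8,6) — EXIT via bottom edge, pos 6
Path length (cell visits): 12

Answer: 12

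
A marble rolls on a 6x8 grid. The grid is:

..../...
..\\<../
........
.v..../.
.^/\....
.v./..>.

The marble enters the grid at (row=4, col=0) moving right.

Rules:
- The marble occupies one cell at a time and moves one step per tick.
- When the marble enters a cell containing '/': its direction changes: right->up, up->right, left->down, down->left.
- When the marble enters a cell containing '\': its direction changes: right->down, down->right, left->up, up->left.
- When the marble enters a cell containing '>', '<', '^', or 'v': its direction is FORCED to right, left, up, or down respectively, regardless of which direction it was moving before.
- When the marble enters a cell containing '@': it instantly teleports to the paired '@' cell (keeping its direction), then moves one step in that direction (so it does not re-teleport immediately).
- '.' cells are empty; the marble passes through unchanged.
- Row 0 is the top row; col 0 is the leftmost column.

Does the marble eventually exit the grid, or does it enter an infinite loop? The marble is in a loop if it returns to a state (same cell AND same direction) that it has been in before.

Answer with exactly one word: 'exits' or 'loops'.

Step 1: enter (4,0), '.' pass, move right to (4,1)
Step 2: enter (4,1), '^' forces right->up, move up to (3,1)
Step 3: enter (3,1), 'v' forces up->down, move down to (4,1)
Step 4: enter (4,1), '^' forces down->up, move up to (3,1)
Step 5: at (3,1) dir=up — LOOP DETECTED (seen before)

Answer: loops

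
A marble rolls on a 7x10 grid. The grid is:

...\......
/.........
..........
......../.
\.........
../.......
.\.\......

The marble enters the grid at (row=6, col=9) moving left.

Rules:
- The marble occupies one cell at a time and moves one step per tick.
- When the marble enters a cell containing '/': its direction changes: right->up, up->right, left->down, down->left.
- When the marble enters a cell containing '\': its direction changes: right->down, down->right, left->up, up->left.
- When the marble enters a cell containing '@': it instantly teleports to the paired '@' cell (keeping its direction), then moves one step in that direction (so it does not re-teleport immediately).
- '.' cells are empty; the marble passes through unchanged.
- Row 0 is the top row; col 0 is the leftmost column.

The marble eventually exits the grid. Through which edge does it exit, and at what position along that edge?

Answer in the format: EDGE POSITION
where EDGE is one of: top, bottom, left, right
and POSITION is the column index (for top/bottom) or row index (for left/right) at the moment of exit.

Step 1: enter (6,9), '.' pass, move left to (6,8)
Step 2: enter (6,8), '.' pass, move left to (6,7)
Step 3: enter (6,7), '.' pass, move left to (6,6)
Step 4: enter (6,6), '.' pass, move left to (6,5)
Step 5: enter (6,5), '.' pass, move left to (6,4)
Step 6: enter (6,4), '.' pass, move left to (6,3)
Step 7: enter (6,3), '\' deflects left->up, move up to (5,3)
Step 8: enter (5,3), '.' pass, move up to (4,3)
Step 9: enter (4,3), '.' pass, move up to (3,3)
Step 10: enter (3,3), '.' pass, move up to (2,3)
Step 11: enter (2,3), '.' pass, move up to (1,3)
Step 12: enter (1,3), '.' pass, move up to (0,3)
Step 13: enter (0,3), '\' deflects up->left, move left to (0,2)
Step 14: enter (0,2), '.' pass, move left to (0,1)
Step 15: enter (0,1), '.' pass, move left to (0,0)
Step 16: enter (0,0), '.' pass, move left to (0,-1)
Step 17: at (0,-1) — EXIT via left edge, pos 0

Answer: left 0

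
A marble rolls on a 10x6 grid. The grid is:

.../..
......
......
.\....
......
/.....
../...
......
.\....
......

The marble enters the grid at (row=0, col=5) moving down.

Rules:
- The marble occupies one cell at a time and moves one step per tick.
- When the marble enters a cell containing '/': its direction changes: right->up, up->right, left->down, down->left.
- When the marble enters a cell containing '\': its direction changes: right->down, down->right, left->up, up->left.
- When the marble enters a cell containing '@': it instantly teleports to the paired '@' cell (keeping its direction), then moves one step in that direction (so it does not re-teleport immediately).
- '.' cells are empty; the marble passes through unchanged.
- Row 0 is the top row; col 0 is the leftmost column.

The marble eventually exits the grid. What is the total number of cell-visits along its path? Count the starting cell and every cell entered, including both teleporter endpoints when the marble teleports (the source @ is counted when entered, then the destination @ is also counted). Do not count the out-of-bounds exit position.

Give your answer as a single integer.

Answer: 10

Derivation:
Step 1: enter (0,5), '.' pass, move down to (1,5)
Step 2: enter (1,5), '.' pass, move down to (2,5)
Step 3: enter (2,5), '.' pass, move down to (3,5)
Step 4: enter (3,5), '.' pass, move down to (4,5)
Step 5: enter (4,5), '.' pass, move down to (5,5)
Step 6: enter (5,5), '.' pass, move down to (6,5)
Step 7: enter (6,5), '.' pass, move down to (7,5)
Step 8: enter (7,5), '.' pass, move down to (8,5)
Step 9: enter (8,5), '.' pass, move down to (9,5)
Step 10: enter (9,5), '.' pass, move down to (10,5)
Step 11: at (10,5) — EXIT via bottom edge, pos 5
Path length (cell visits): 10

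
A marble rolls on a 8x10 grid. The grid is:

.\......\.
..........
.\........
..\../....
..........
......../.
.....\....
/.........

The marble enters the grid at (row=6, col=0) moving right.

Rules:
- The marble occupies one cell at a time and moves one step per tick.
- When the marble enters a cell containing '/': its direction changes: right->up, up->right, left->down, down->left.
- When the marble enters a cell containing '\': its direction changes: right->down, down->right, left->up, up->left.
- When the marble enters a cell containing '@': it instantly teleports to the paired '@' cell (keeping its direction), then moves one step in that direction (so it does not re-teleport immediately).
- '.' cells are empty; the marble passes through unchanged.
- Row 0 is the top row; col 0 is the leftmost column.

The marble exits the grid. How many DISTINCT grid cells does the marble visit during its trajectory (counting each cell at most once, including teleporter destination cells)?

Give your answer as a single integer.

Answer: 7

Derivation:
Step 1: enter (6,0), '.' pass, move right to (6,1)
Step 2: enter (6,1), '.' pass, move right to (6,2)
Step 3: enter (6,2), '.' pass, move right to (6,3)
Step 4: enter (6,3), '.' pass, move right to (6,4)
Step 5: enter (6,4), '.' pass, move right to (6,5)
Step 6: enter (6,5), '\' deflects right->down, move down to (7,5)
Step 7: enter (7,5), '.' pass, move down to (8,5)
Step 8: at (8,5) — EXIT via bottom edge, pos 5
Distinct cells visited: 7 (path length 7)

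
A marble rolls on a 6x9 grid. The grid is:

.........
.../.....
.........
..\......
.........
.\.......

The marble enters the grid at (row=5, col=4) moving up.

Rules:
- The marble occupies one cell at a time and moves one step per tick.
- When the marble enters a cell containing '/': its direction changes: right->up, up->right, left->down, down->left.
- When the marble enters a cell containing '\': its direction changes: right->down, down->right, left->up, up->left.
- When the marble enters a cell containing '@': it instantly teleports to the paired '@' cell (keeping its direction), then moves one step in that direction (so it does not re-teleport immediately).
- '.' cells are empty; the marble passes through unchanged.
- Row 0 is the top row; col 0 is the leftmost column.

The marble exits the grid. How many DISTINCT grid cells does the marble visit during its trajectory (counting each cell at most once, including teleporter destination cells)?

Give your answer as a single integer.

Step 1: enter (5,4), '.' pass, move up to (4,4)
Step 2: enter (4,4), '.' pass, move up to (3,4)
Step 3: enter (3,4), '.' pass, move up to (2,4)
Step 4: enter (2,4), '.' pass, move up to (1,4)
Step 5: enter (1,4), '.' pass, move up to (0,4)
Step 6: enter (0,4), '.' pass, move up to (-1,4)
Step 7: at (-1,4) — EXIT via top edge, pos 4
Distinct cells visited: 6 (path length 6)

Answer: 6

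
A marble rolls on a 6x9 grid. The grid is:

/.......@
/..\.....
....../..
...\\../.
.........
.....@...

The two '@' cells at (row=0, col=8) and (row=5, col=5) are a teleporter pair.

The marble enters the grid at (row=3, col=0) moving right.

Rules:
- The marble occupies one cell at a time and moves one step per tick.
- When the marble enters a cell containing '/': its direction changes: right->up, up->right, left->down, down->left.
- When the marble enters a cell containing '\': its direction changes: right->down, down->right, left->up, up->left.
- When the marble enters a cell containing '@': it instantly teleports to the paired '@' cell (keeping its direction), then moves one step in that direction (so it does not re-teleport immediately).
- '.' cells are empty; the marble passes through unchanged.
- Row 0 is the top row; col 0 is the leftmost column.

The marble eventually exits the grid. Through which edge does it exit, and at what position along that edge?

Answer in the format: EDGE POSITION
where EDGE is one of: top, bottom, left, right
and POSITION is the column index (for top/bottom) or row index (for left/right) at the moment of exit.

Step 1: enter (3,0), '.' pass, move right to (3,1)
Step 2: enter (3,1), '.' pass, move right to (3,2)
Step 3: enter (3,2), '.' pass, move right to (3,3)
Step 4: enter (3,3), '\' deflects right->down, move down to (4,3)
Step 5: enter (4,3), '.' pass, move down to (5,3)
Step 6: enter (5,3), '.' pass, move down to (6,3)
Step 7: at (6,3) — EXIT via bottom edge, pos 3

Answer: bottom 3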